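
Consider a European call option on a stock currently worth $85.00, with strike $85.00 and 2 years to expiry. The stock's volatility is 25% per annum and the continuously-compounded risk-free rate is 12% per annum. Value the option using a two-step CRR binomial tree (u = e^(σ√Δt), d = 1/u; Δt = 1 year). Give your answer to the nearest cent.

$20.66

CRR parameters: u = e^(σ√Δt) = e^(0.25·√1) = 1.2840, d = 1/u = 0.7788
Per-period rate: rΔt = 0.12·1 = 0.12, so R = e^0.12 = 1.1275
Risk-neutral probability p = (e^0.12 − 0.7788)/(1.2840 − 0.7788) = 0.3487/0.5052 = 0.6902
Terminal stock prices: S_uu = 140.1, S_ud = 85, S_dd = 51.56
Terminal payoffs (S − K): max(55.14, 0) = 55.14, max(0, 0) = 0, max(-33.44, 0) = 0
Node u (S = 109.1): V_u = e^(−0.12)·[0.6902·55.1413 + 0.3098·0.0000] = 33.7539
Node d (S = 66.2): V_d = e^(−0.12)·[0.6902·0.0000 + 0.3098·0.0000] = 0.0000
Node 0 (S = 85): V_0 = e^(−0.12)·[0.6902·33.7539 + 0.3098·0.0000] = 20.6620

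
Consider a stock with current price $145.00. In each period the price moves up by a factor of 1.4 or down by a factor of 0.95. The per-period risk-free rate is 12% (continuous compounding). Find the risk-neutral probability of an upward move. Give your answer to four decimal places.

Risk-neutral probability p = (e^0.12 − 0.95)/(1.4 − 0.95) = 0.1775/0.4500 = 0.3944

p = 0.3944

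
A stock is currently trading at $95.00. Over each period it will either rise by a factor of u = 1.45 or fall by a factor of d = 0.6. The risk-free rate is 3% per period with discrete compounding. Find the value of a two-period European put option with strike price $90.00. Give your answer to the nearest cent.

$16.31

Risk-neutral probability p = (1 + 0.03 − 0.6)/(1.45 − 0.6) = 0.4300/0.8500 = 0.5059
Terminal stock prices: S_uu = 199.7, S_ud = 82.65, S_dd = 34.2
Terminal payoffs (K − S): max(-109.7, 0) = 0, max(7.35, 0) = 7.35, max(55.8, 0) = 55.8
Node u (S = 137.8): V_u = 1/1.03·[0.5059·0.0000 + 0.4941·7.3500] = 3.5260
Node d (S = 57): V_d = 1/1.03·[0.5059·7.3500 + 0.4941·55.8000] = 30.3786
Node 0 (S = 95): V_0 = 1/1.03·[0.5059·3.5260 + 0.4941·30.3786] = 16.3052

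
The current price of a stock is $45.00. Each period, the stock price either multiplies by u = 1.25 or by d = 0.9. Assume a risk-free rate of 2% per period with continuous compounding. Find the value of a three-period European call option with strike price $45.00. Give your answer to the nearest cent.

Risk-neutral probability p = (e^0.02 − 0.9)/(1.25 − 0.9) = 0.1202/0.3500 = 0.3434
Terminal stock prices: S_uuu = 87.89, S_uud = 63.28, S_udd = 45.56, S_ddd = 32.81
Terminal payoffs (S − K): max(42.89, 0) = 42.89, max(18.28, 0) = 18.28, max(0.5625, 0) = 0.5625, max(-12.19, 0) = 0
Node uu (S = 70.31): V_uu = e^(−0.02)·[0.3434·42.8906 + 0.6566·18.2812] = 26.2036
Node ud (S = 50.62): V_ud = e^(−0.02)·[0.3434·18.2812 + 0.6566·0.5625] = 6.5161
Node dd (S = 36.45): V_dd = e^(−0.02)·[0.3434·0.5625 + 0.6566·0.0000] = 0.1894
Node u (S = 56.25): V_u = e^(−0.02)·[0.3434·26.2036 + 0.6566·6.5161] = 13.0145
Node d (S = 40.5): V_d = e^(−0.02)·[0.3434·6.5161 + 0.6566·0.1894] = 2.3154
Node 0 (S = 45): V_0 = e^(−0.02)·[0.3434·13.0145 + 0.6566·2.3154] = 5.8712

$5.87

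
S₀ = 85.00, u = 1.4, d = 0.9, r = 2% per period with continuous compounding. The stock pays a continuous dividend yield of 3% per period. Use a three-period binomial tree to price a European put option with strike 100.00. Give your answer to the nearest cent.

20.98

Per-period risk-free factor R = e^0.02 = 1.0202; dividend-adjusted growth = e^(0.02−0.03) = 0.9900.
Risk-neutral probability p = (0.9900 − 0.9)/(1.4 − 0.9) = 0.0900/0.5000 = 0.1801
Terminal stock prices: S_uuu = 233.2, S_uud = 149.9, S_udd = 96.39, S_ddd = 61.97
Terminal payoffs (K − S): max(-133.2, 0) = 0, max(-49.94, 0) = 0, max(3.61, 0) = 3.61, max(38.03, 0) = 38.03
Node uu (S = 166.6): V_uu = e^(−0.02)·[0.1801·0.0000 + 0.8199·0.0000] = 0.0000
Node ud (S = 107.1): V_ud = e^(−0.02)·[0.1801·0.0000 + 0.8199·3.6100] = 2.9012
Node dd (S = 68.85): V_dd = e^(−0.02)·[0.1801·3.6100 + 0.8199·38.0350] = 31.2047
Node u (S = 119): V_u = e^(−0.02)·[0.1801·0.0000 + 0.8199·2.9012] = 2.3316
Node d (S = 76.5): V_d = e^(−0.02)·[0.1801·2.9012 + 0.8199·31.2047] = 25.5903
Node 0 (S = 85): V_0 = e^(−0.02)·[0.1801·2.3316 + 0.8199·25.5903] = 20.9776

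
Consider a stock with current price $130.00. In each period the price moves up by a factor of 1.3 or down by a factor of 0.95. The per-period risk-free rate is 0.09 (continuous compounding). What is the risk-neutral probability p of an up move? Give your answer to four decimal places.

Risk-neutral probability p = (e^0.09 − 0.95)/(1.3 − 0.95) = 0.1442/0.3500 = 0.4119

p = 0.4119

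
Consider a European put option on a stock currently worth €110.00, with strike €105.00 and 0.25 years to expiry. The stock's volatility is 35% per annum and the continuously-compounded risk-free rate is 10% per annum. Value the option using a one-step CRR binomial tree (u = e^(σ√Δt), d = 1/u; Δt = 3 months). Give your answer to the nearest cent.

€5.82

CRR parameters: u = e^(σ√Δt) = e^(0.35·√0.25) = 1.1912, d = 1/u = 0.8395
Per-period rate: rΔt = 0.1·0.25 = 0.025, so R = e^0.025 = 1.0253
Risk-neutral probability p = (e^0.025 − 0.8395)/(1.1912 − 0.8395) = 0.1859/0.3518 = 0.5283
Terminal stock prices: S_u = 131, S_d = 92.34
Terminal payoffs (K − S): max(-26.04, 0) = 0, max(12.66, 0) = 12.66
Node 0 (S = 110): V_0 = e^(−0.025)·[0.5283·0.0000 + 0.4717·12.6597] = 5.8239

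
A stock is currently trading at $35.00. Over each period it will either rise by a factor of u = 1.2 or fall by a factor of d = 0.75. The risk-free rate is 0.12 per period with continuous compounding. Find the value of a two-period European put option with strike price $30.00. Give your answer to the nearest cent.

$0.21

Risk-neutral probability p = (e^0.12 − 0.75)/(1.2 − 0.75) = 0.3775/0.4500 = 0.8389
Terminal stock prices: S_uu = 50.4, S_ud = 31.5, S_dd = 19.69
Terminal payoffs (K − S): max(-20.4, 0) = 0, max(-1.5, 0) = 0, max(10.31, 0) = 10.31
Node u (S = 42): V_u = e^(−0.12)·[0.8389·0.0000 + 0.1611·0.0000] = 0.0000
Node d (S = 26.25): V_d = e^(−0.12)·[0.8389·0.0000 + 0.1611·10.3125] = 1.4736
Node 0 (S = 35): V_0 = e^(−0.12)·[0.8389·0.0000 + 0.1611·1.4736] = 0.2106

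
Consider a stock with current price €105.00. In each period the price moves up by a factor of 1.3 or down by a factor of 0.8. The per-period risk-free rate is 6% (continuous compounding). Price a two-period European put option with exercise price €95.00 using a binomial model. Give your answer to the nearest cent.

Risk-neutral probability p = (e^0.06 − 0.8)/(1.3 − 0.8) = 0.2618/0.5000 = 0.5237
Terminal stock prices: S_uu = 177.5, S_ud = 109.2, S_dd = 67.2
Terminal payoffs (K − S): max(-82.45, 0) = 0, max(-14.2, 0) = 0, max(27.8, 0) = 27.8
Node u (S = 136.5): V_u = e^(−0.06)·[0.5237·0.0000 + 0.4763·0.0000] = 0.0000
Node d (S = 84): V_d = e^(−0.06)·[0.5237·0.0000 + 0.4763·27.8000] = 12.4707
Node 0 (S = 105): V_0 = e^(−0.06)·[0.5237·0.0000 + 0.4763·12.4707] = 5.5942

€5.59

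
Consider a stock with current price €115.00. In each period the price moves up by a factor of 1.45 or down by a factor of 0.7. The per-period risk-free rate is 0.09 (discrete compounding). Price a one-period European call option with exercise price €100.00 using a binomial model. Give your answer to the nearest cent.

Risk-neutral probability p = (1 + 0.09 − 0.7)/(1.45 − 0.7) = 0.3900/0.7500 = 0.5200
Terminal stock prices: S_u = 166.8, S_d = 80.5
Terminal payoffs (S − K): max(66.75, 0) = 66.75, max(-19.5, 0) = 0
Node 0 (S = 115): V_0 = 1/1.09·[0.5200·66.7500 + 0.4800·0.0000] = 31.8440

€31.84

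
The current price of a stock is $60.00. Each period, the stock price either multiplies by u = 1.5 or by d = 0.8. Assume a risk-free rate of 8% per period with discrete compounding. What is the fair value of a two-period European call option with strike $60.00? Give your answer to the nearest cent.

Risk-neutral probability p = (1 + 0.08 − 0.8)/(1.5 − 0.8) = 0.2800/0.7000 = 0.4000
Terminal stock prices: S_uu = 135, S_ud = 72, S_dd = 38.4
Terminal payoffs (S − K): max(75, 0) = 75, max(12, 0) = 12, max(-21.6, 0) = 0
Node u (S = 90): V_u = 1/1.08·[0.4000·75.0000 + 0.6000·12.0000] = 34.4444
Node d (S = 48): V_d = 1/1.08·[0.4000·12.0000 + 0.6000·0.0000] = 4.4444
Node 0 (S = 60): V_0 = 1/1.08·[0.4000·34.4444 + 0.6000·4.4444] = 15.2263

$15.23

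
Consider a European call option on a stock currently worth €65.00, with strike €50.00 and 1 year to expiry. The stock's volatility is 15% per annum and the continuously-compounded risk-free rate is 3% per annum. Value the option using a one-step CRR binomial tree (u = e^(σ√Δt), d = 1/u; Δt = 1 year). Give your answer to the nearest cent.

€16.48

CRR parameters: u = e^(σ√Δt) = e^(0.15·√1) = 1.1618, d = 1/u = 0.8607
Per-period rate: rΔt = 0.03·1 = 0.03, so R = e^0.03 = 1.0305
Risk-neutral probability p = (e^0.03 − 0.8607)/(1.1618 − 0.8607) = 0.1697/0.3011 = 0.5637
Terminal stock prices: S_u = 75.52, S_d = 55.95
Terminal payoffs (S − K): max(25.52, 0) = 25.52, max(5.946, 0) = 5.946
Node 0 (S = 65): V_0 = e^(−0.03)·[0.5637·25.5192 + 0.4363·5.9460] = 16.4777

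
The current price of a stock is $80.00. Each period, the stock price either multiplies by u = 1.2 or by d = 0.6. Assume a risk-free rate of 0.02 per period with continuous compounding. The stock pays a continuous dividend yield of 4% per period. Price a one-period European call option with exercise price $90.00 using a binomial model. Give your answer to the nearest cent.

Per-period risk-free factor R = e^0.02 = 1.0202; dividend-adjusted growth = e^(0.02−0.04) = 0.9802.
Risk-neutral probability p = (0.9802 − 0.6)/(1.2 − 0.6) = 0.3802/0.6000 = 0.6337
Terminal stock prices: S_u = 96, S_d = 48
Terminal payoffs (S − K): max(6, 0) = 6, max(-42, 0) = 0
Node 0 (S = 80): V_0 = e^(−0.02)·[0.6337·6.0000 + 0.3663·0.0000] = 3.7267

$3.73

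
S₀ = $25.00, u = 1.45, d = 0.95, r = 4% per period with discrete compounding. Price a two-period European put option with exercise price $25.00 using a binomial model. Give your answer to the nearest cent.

$1.52

Risk-neutral probability p = (1 + 0.04 − 0.95)/(1.45 − 0.95) = 0.0900/0.5000 = 0.1800
Terminal stock prices: S_uu = 52.56, S_ud = 34.44, S_dd = 22.56
Terminal payoffs (K − S): max(-27.56, 0) = 0, max(-9.438, 0) = 0, max(2.438, 0) = 2.438
Node u (S = 36.25): V_u = 1/1.04·[0.1800·0.0000 + 0.8200·0.0000] = 0.0000
Node d (S = 23.75): V_d = 1/1.04·[0.1800·0.0000 + 0.8200·2.4375] = 1.9219
Node 0 (S = 25): V_0 = 1/1.04·[0.1800·0.0000 + 0.8200·1.9219] = 1.5153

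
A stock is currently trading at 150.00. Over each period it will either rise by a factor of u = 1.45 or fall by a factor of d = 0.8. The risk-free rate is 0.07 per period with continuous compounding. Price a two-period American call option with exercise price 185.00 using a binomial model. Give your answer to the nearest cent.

19.92

Risk-neutral probability p = (e^0.07 − 0.8)/(1.45 − 0.8) = 0.2725/0.6500 = 0.4192
Terminal stock prices: S_uu = 315.4, S_ud = 174, S_dd = 96
Terminal payoffs (S − K): max(130.4, 0) = 130.4, max(-11, 0) = 0, max(-89, 0) = 0
Node u (S = 217.5): continuation = e^(−0.07)·[0.4192·130.3750 + 0.5808·0.0000] = 50.9636; exercise value = 32.5000 ≤ continuation, so V_u = 50.9636
Node d (S = 120): continuation = e^(−0.07)·[0.4192·0.0000 + 0.5808·0.0000] = 0.0000; exercise value = 0.0000 ≤ continuation, so V_d = 0.0000
Node 0 (S = 150): continuation = e^(−0.07)·[0.4192·50.9636 + 0.5808·0.0000] = 19.9217; exercise value = 0.0000 ≤ continuation, so V_0 = 19.9217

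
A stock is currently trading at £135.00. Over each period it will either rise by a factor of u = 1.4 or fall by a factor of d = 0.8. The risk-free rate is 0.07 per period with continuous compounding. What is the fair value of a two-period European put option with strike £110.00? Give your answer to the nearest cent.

£6.11

Risk-neutral probability p = (e^0.07 − 0.8)/(1.4 − 0.8) = 0.2725/0.6000 = 0.4542
Terminal stock prices: S_uu = 264.6, S_ud = 151.2, S_dd = 86.4
Terminal payoffs (K − S): max(-154.6, 0) = 0, max(-41.2, 0) = 0, max(23.6, 0) = 23.6
Node u (S = 189): V_u = e^(−0.07)·[0.4542·0.0000 + 0.5458·0.0000] = 0.0000
Node d (S = 108): V_d = e^(−0.07)·[0.4542·0.0000 + 0.5458·23.6000] = 12.0105
Node 0 (S = 135): V_0 = e^(−0.07)·[0.4542·0.0000 + 0.5458·12.0105] = 6.1124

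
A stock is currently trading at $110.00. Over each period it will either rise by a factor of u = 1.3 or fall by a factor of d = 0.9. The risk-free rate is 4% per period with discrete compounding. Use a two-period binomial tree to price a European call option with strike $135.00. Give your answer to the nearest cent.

$5.76

Risk-neutral probability p = (1 + 0.04 − 0.9)/(1.3 − 0.9) = 0.1400/0.4000 = 0.3500
Terminal stock prices: S_uu = 185.9, S_ud = 128.7, S_dd = 89.1
Terminal payoffs (S − K): max(50.9, 0) = 50.9, max(-6.3, 0) = 0, max(-45.9, 0) = 0
Node u (S = 143): V_u = 1/1.04·[0.3500·50.9000 + 0.6500·0.0000] = 17.1298
Node d (S = 99): V_d = 1/1.04·[0.3500·0.0000 + 0.6500·0.0000] = 0.0000
Node 0 (S = 110): V_0 = 1/1.04·[0.3500·17.1298 + 0.6500·0.0000] = 5.7648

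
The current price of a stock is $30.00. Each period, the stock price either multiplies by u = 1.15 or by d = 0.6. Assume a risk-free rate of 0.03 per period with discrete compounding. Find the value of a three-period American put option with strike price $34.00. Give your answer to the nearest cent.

$6.77

Risk-neutral probability p = (1 + 0.03 − 0.6)/(1.15 − 0.6) = 0.4300/0.5500 = 0.7818
Terminal stock prices: S_uuu = 45.63, S_uud = 23.8, S_udd = 12.42, S_ddd = 6.48
Terminal payoffs (K − S): max(-11.63, 0) = 0, max(10.2, 0) = 10.2, max(21.58, 0) = 21.58, max(27.52, 0) = 27.52
Node uu (S = 39.67): continuation = 1/1.03·[0.7818·0.0000 + 0.2182·10.1950] = 2.1596; exercise value = 0.0000 ≤ continuation, so V_uu = 2.1596
Node ud (S = 20.7): continuation = 1/1.03·[0.7818·10.1950 + 0.2182·21.5800] = 12.3097; exercise value = 13.3000 > continuation, so V_ud = 13.3000 (exercise)
Node dd (S = 10.8): continuation = 1/1.03·[0.7818·21.5800 + 0.2182·27.5200] = 22.2097; exercise value = 23.2000 > continuation, so V_dd = 23.2000 (exercise)
Node u (S = 34.5): continuation = 1/1.03·[0.7818·2.1596 + 0.2182·13.3000] = 4.4565; exercise value = 0.0000 ≤ continuation, so V_u = 4.4565
Node d (S = 18): continuation = 1/1.03·[0.7818·13.3000 + 0.2182·23.2000] = 15.0097; exercise value = 16.0000 > continuation, so V_d = 16.0000 (exercise)
Node 0 (S = 30): continuation = 1/1.03·[0.7818·4.4565 + 0.2182·16.0000] = 6.7719; exercise value = 4.0000 ≤ continuation, so V_0 = 6.7719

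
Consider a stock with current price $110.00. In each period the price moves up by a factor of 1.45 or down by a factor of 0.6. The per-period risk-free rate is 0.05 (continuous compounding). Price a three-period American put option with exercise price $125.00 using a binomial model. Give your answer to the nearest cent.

Risk-neutral probability p = (e^0.05 − 0.6)/(1.45 − 0.6) = 0.4513/0.8500 = 0.5309
Terminal stock prices: S_uuu = 335.3, S_uud = 138.8, S_udd = 57.42, S_ddd = 23.76
Terminal payoffs (K − S): max(-210.3, 0) = 0, max(-13.76, 0) = 0, max(67.58, 0) = 67.58, max(101.2, 0) = 101.2
Node uu (S = 231.3): continuation = e^(−0.05)·[0.5309·0.0000 + 0.4691·0.0000] = 0.0000; exercise value = 0.0000 ≤ continuation, so V_uu = 0.0000
Node ud (S = 95.7): continuation = e^(−0.05)·[0.5309·0.0000 + 0.4691·67.5800] = 30.1552; exercise value = 29.3000 ≤ continuation, so V_ud = 30.1552
Node dd (S = 39.6): continuation = e^(−0.05)·[0.5309·67.5800 + 0.4691·101.2400] = 79.3037; exercise value = 85.4000 > continuation, so V_dd = 85.4000 (exercise)
Node u (S = 159.5): continuation = e^(−0.05)·[0.5309·0.0000 + 0.4691·30.1552] = 13.4557; exercise value = 0.0000 ≤ continuation, so V_u = 13.4557
Node d (S = 66): continuation = e^(−0.05)·[0.5309·30.1552 + 0.4691·85.4000] = 53.3356; exercise value = 59.0000 > continuation, so V_d = 59.0000 (exercise)
Node 0 (S = 110): continuation = e^(−0.05)·[0.5309·13.4557 + 0.4691·59.0000] = 33.1220; exercise value = 15.0000 ≤ continuation, so V_0 = 33.1220

$33.12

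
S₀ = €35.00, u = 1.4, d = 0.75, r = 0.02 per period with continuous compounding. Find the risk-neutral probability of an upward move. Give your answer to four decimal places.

p = 0.4157

Risk-neutral probability p = (e^0.02 − 0.75)/(1.4 − 0.75) = 0.2702/0.6500 = 0.4157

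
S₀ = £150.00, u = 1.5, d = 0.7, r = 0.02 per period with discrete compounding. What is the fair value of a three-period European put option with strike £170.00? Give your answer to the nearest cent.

£48.45

Risk-neutral probability p = (1 + 0.02 − 0.7)/(1.5 − 0.7) = 0.3200/0.8000 = 0.4000
Terminal stock prices: S_uuu = 506.2, S_uud = 236.2, S_udd = 110.2, S_ddd = 51.45
Terminal payoffs (K − S): max(-336.2, 0) = 0, max(-66.25, 0) = 0, max(59.75, 0) = 59.75, max(118.6, 0) = 118.6
Node uu (S = 337.5): V_uu = 1/1.02·[0.4000·0.0000 + 0.6000·0.0000] = 0.0000
Node ud (S = 157.5): V_ud = 1/1.02·[0.4000·0.0000 + 0.6000·59.7500] = 35.1471
Node dd (S = 73.5): V_dd = 1/1.02·[0.4000·59.7500 + 0.6000·118.5500] = 93.1667
Node u (S = 225): V_u = 1/1.02·[0.4000·0.0000 + 0.6000·35.1471] = 20.6747
Node d (S = 105): V_d = 1/1.02·[0.4000·35.1471 + 0.6000·93.1667] = 68.5871
Node 0 (S = 150): V_0 = 1/1.02·[0.4000·20.6747 + 0.6000·68.5871] = 48.4531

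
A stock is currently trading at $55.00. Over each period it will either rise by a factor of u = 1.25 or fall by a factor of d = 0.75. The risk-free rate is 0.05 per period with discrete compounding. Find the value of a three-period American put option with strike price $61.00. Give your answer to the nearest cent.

Risk-neutral probability p = (1 + 0.05 − 0.75)/(1.25 − 0.75) = 0.3000/0.5000 = 0.6000
Terminal stock prices: S_uuu = 107.4, S_uud = 64.45, S_udd = 38.67, S_ddd = 23.2
Terminal payoffs (K − S): max(-46.42, 0) = 0, max(-3.453, 0) = 0, max(22.33, 0) = 22.33, max(37.8, 0) = 37.8
Node uu (S = 85.94): continuation = 1/1.05·[0.6000·0.0000 + 0.4000·0.0000] = 0.0000; exercise value = 0.0000 ≤ continuation, so V_uu = 0.0000
Node ud (S = 51.56): continuation = 1/1.05·[0.6000·0.0000 + 0.4000·22.3281] = 8.5060; exercise value = 9.4375 > continuation, so V_ud = 9.4375 (exercise)
Node dd (S = 30.94): continuation = 1/1.05·[0.6000·22.3281 + 0.4000·37.7969] = 27.1577; exercise value = 30.0625 > continuation, so V_dd = 30.0625 (exercise)
Node u (S = 68.75): continuation = 1/1.05·[0.6000·0.0000 + 0.4000·9.4375] = 3.5952; exercise value = 0.0000 ≤ continuation, so V_u = 3.5952
Node d (S = 41.25): continuation = 1/1.05·[0.6000·9.4375 + 0.4000·30.0625] = 16.8452; exercise value = 19.7500 > continuation, so V_d = 19.7500 (exercise)
Node 0 (S = 55): continuation = 1/1.05·[0.6000·3.5952 + 0.4000·19.7500] = 9.5782; exercise value = 6.0000 ≤ continuation, so V_0 = 9.5782

$9.58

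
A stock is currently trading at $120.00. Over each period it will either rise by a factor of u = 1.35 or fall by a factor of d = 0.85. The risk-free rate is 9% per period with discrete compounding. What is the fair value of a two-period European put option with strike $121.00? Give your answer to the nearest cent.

$7.81

Risk-neutral probability p = (1 + 0.09 − 0.85)/(1.35 − 0.85) = 0.2400/0.5000 = 0.4800
Terminal stock prices: S_uu = 218.7, S_ud = 137.7, S_dd = 86.7
Terminal payoffs (K − S): max(-97.7, 0) = 0, max(-16.7, 0) = 0, max(34.3, 0) = 34.3
Node u (S = 162): V_u = 1/1.09·[0.4800·0.0000 + 0.5200·0.0000] = 0.0000
Node d (S = 102): V_d = 1/1.09·[0.4800·0.0000 + 0.5200·34.3000] = 16.3633
Node 0 (S = 120): V_0 = 1/1.09·[0.4800·0.0000 + 0.5200·16.3633] = 7.8063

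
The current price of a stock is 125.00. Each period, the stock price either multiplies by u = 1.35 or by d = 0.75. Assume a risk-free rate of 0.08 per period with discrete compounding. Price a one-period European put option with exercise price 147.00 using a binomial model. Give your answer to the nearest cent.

22.19

Risk-neutral probability p = (1 + 0.08 − 0.75)/(1.35 − 0.75) = 0.3300/0.6000 = 0.5500
Terminal stock prices: S_u = 168.8, S_d = 93.75
Terminal payoffs (K − S): max(-21.75, 0) = 0, max(53.25, 0) = 53.25
Node 0 (S = 125): V_0 = 1/1.08·[0.5500·0.0000 + 0.4500·53.2500] = 22.1875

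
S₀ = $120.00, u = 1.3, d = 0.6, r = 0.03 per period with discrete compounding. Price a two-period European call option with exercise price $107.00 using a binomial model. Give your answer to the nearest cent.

Risk-neutral probability p = (1 + 0.03 − 0.6)/(1.3 − 0.6) = 0.4300/0.7000 = 0.6143
Terminal stock prices: S_uu = 202.8, S_ud = 93.6, S_dd = 43.2
Terminal payoffs (S − K): max(95.8, 0) = 95.8, max(-13.4, 0) = 0, max(-63.8, 0) = 0
Node u (S = 156): V_u = 1/1.03·[0.6143·95.8000 + 0.3857·0.0000] = 57.1345
Node d (S = 72): V_d = 1/1.03·[0.6143·0.0000 + 0.3857·0.0000] = 0.0000
Node 0 (S = 120): V_0 = 1/1.03·[0.6143·57.1345 + 0.3857·0.0000] = 34.0747

$34.07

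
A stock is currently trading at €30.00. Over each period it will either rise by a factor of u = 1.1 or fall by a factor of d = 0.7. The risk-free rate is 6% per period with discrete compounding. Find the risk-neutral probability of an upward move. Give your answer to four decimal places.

Risk-neutral probability p = (1 + 0.06 − 0.7)/(1.1 − 0.7) = 0.3600/0.4000 = 0.9000

p = 0.9000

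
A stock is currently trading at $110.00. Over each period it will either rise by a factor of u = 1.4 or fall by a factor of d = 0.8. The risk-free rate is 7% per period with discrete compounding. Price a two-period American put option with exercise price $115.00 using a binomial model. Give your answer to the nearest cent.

$13.88

Risk-neutral probability p = (1 + 0.07 − 0.8)/(1.4 − 0.8) = 0.2700/0.6000 = 0.4500
Terminal stock prices: S_uu = 215.6, S_ud = 123.2, S_dd = 70.4
Terminal payoffs (K − S): max(-100.6, 0) = 0, max(-8.2, 0) = 0, max(44.6, 0) = 44.6
Node u (S = 154): continuation = 1/1.07·[0.4500·0.0000 + 0.5500·0.0000] = 0.0000; exercise value = 0.0000 ≤ continuation, so V_u = 0.0000
Node d (S = 88): continuation = 1/1.07·[0.4500·0.0000 + 0.5500·44.6000] = 22.9252; exercise value = 27.0000 > continuation, so V_d = 27.0000 (exercise)
Node 0 (S = 110): continuation = 1/1.07·[0.4500·0.0000 + 0.5500·27.0000] = 13.8785; exercise value = 5.0000 ≤ continuation, so V_0 = 13.8785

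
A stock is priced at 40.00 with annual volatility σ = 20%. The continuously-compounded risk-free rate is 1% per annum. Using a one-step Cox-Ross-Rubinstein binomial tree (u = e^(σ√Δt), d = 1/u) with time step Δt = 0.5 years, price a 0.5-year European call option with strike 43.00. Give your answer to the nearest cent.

CRR parameters: u = e^(σ√Δt) = e^(0.2·√0.5) = 1.1519, d = 1/u = 0.8681
Per-period rate: rΔt = 0.01·0.5 = 0.005, so R = e^0.005 = 1.0050
Risk-neutral probability p = (e^0.005 − 0.8681)/(1.1519 − 0.8681) = 0.1369/0.2838 = 0.4824
Terminal stock prices: S_u = 46.08, S_d = 34.72
Terminal payoffs (S − K): max(3.076, 0) = 3.076, max(-8.275, 0) = 0
Node 0 (S = 40): V_0 = e^(−0.005)·[0.4824·3.0764 + 0.5176·0.0000] = 1.4765

1.48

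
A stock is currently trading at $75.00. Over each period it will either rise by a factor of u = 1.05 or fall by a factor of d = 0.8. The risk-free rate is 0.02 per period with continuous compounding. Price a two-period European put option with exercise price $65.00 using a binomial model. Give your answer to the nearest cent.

$0.64

Risk-neutral probability p = (e^0.02 − 0.8)/(1.05 − 0.8) = 0.2202/0.2500 = 0.8808
Terminal stock prices: S_uu = 82.69, S_ud = 63, S_dd = 48
Terminal payoffs (K − S): max(-17.69, 0) = 0, max(2, 0) = 2, max(17, 0) = 17
Node u (S = 78.75): V_u = e^(−0.02)·[0.8808·0.0000 + 0.1192·2.0000] = 0.2337
Node d (S = 60): V_d = e^(−0.02)·[0.8808·2.0000 + 0.1192·17.0000] = 3.7129
Node 0 (S = 75): V_0 = e^(−0.02)·[0.8808·0.2337 + 0.1192·3.7129] = 0.6355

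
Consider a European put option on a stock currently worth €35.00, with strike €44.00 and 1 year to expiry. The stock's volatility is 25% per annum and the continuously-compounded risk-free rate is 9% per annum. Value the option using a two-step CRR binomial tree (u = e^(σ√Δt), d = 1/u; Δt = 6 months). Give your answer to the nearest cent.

CRR parameters: u = e^(σ√Δt) = e^(0.25·√0.5) = 1.1934, d = 1/u = 0.8380
Per-period rate: rΔt = 0.09·0.5 = 0.045, so R = e^0.045 = 1.0460
Risk-neutral probability p = (e^0.045 − 0.8380)/(1.1934 − 0.8380) = 0.2081/0.3554 = 0.5854
Terminal stock prices: S_uu = 49.84, S_ud = 35, S_dd = 24.58
Terminal payoffs (K − S): max(-5.844, 0) = 0, max(9, 0) = 9, max(19.42, 0) = 19.42
Node u (S = 41.77): V_u = e^(−0.045)·[0.5854·0.0000 + 0.4146·9.0000] = 3.5669
Node d (S = 29.33): V_d = e^(−0.045)·[0.5854·9.0000 + 0.4146·19.4234] = 12.7350
Node 0 (S = 35): V_0 = e^(−0.045)·[0.5854·3.5669 + 0.4146·12.7350] = 7.0435

€7.04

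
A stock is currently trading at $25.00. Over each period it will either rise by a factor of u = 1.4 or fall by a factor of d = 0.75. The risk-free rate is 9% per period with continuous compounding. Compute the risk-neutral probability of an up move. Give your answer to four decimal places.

Risk-neutral probability p = (e^0.09 − 0.75)/(1.4 − 0.75) = 0.3442/0.6500 = 0.5295

p = 0.5295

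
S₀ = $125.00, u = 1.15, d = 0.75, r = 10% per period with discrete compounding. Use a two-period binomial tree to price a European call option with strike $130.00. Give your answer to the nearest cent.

$22.34

Risk-neutral probability p = (1 + 0.1 − 0.75)/(1.15 − 0.75) = 0.3500/0.4000 = 0.8750
Terminal stock prices: S_uu = 165.3, S_ud = 107.8, S_dd = 70.31
Terminal payoffs (S − K): max(35.31, 0) = 35.31, max(-22.19, 0) = 0, max(-59.69, 0) = 0
Node u (S = 143.8): V_u = 1/1.1·[0.8750·35.3125 + 0.1250·0.0000] = 28.0895
Node d (S = 93.75): V_d = 1/1.1·[0.8750·0.0000 + 0.1250·0.0000] = 0.0000
Node 0 (S = 125): V_0 = 1/1.1·[0.8750·28.0895 + 0.1250·0.0000] = 22.3439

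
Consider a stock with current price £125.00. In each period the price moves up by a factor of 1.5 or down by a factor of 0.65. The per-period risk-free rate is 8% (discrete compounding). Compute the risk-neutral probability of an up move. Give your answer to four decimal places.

Risk-neutral probability p = (1 + 0.08 − 0.65)/(1.5 − 0.65) = 0.4300/0.8500 = 0.5059

p = 0.5059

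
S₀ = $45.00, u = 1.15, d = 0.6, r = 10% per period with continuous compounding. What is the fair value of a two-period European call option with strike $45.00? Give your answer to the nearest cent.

Risk-neutral probability p = (e^0.1 − 0.6)/(1.15 − 0.6) = 0.5052/0.5500 = 0.9185
Terminal stock prices: S_uu = 59.51, S_ud = 31.05, S_dd = 16.2
Terminal payoffs (S − K): max(14.51, 0) = 14.51, max(-13.95, 0) = 0, max(-28.8, 0) = 0
Node u (S = 51.75): V_u = e^(−0.1)·[0.9185·14.5125 + 0.0815·0.0000] = 12.0611
Node d (S = 27): V_d = e^(−0.1)·[0.9185·0.0000 + 0.0815·0.0000] = 0.0000
Node 0 (S = 45): V_0 = e^(−0.1)·[0.9185·12.0611 + 0.0815·0.0000] = 10.0239

$10.02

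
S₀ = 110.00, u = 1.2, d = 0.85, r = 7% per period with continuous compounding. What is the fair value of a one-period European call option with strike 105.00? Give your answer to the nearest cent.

16.00

Risk-neutral probability p = (e^0.07 − 0.85)/(1.2 − 0.85) = 0.2225/0.3500 = 0.6357
Terminal stock prices: S_u = 132, S_d = 93.5
Terminal payoffs (S − K): max(27, 0) = 27, max(-11.5, 0) = 0
Node 0 (S = 110): V_0 = e^(−0.07)·[0.6357·27.0000 + 0.3643·0.0000] = 16.0045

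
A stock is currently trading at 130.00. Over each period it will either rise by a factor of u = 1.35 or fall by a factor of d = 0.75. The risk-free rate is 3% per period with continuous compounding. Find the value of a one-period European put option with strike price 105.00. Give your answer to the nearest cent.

3.88

Risk-neutral probability p = (e^0.03 − 0.75)/(1.35 − 0.75) = 0.2805/0.6000 = 0.4674
Terminal stock prices: S_u = 175.5, S_d = 97.5
Terminal payoffs (K − S): max(-70.5, 0) = 0, max(7.5, 0) = 7.5
Node 0 (S = 130): V_0 = e^(−0.03)·[0.4674·0.0000 + 0.5326·7.5000] = 3.8763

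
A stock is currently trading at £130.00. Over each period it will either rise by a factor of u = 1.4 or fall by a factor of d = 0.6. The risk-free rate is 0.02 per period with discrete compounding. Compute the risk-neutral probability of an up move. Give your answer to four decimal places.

p = 0.5250

Risk-neutral probability p = (1 + 0.02 − 0.6)/(1.4 − 0.6) = 0.4200/0.8000 = 0.5250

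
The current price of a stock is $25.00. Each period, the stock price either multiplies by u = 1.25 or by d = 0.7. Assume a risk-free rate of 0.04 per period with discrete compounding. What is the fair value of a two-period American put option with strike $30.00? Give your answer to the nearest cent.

Risk-neutral probability p = (1 + 0.04 − 0.7)/(1.25 − 0.7) = 0.3400/0.5500 = 0.6182
Terminal stock prices: S_uu = 39.06, S_ud = 21.88, S_dd = 12.25
Terminal payoffs (K − S): max(-9.062, 0) = 0, max(8.125, 0) = 8.125, max(17.75, 0) = 17.75
Node u (S = 31.25): continuation = 1/1.04·[0.6182·0.0000 + 0.3818·8.1250] = 2.9830; exercise value = 0.0000 ≤ continuation, so V_u = 2.9830
Node d (S = 17.5): continuation = 1/1.04·[0.6182·8.1250 + 0.3818·17.7500] = 11.3462; exercise value = 12.5000 > continuation, so V_d = 12.5000 (exercise)
Node 0 (S = 25): continuation = 1/1.04·[0.6182·2.9830 + 0.3818·12.5000] = 6.3622; exercise value = 5.0000 ≤ continuation, so V_0 = 6.3622

$6.36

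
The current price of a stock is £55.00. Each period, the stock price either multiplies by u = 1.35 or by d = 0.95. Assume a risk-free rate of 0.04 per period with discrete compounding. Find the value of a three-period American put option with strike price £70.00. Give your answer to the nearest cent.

Risk-neutral probability p = (1 + 0.04 − 0.95)/(1.35 − 0.95) = 0.0900/0.4000 = 0.2250
Terminal stock prices: S_uuu = 135.3, S_uud = 95.23, S_udd = 67.01, S_ddd = 47.16
Terminal payoffs (K − S): max(-65.32, 0) = 0, max(-25.23, 0) = 0, max(2.989, 0) = 2.989, max(22.84, 0) = 22.84
Node uu (S = 100.2): continuation = 1/1.04·[0.2250·0.0000 + 0.7750·0.0000] = 0.0000; exercise value = 0.0000 ≤ continuation, so V_uu = 0.0000
Node ud (S = 70.54): continuation = 1/1.04·[0.2250·0.0000 + 0.7750·2.9894] = 2.2277; exercise value = 0.0000 ≤ continuation, so V_ud = 2.2277
Node dd (S = 49.64): continuation = 1/1.04·[0.2250·2.9894 + 0.7750·22.8444] = 17.6702; exercise value = 20.3625 > continuation, so V_dd = 20.3625 (exercise)
Node u (S = 74.25): continuation = 1/1.04·[0.2250·0.0000 + 0.7750·2.2277] = 1.6600; exercise value = 0.0000 ≤ continuation, so V_u = 1.6600
Node d (S = 52.25): continuation = 1/1.04·[0.2250·2.2277 + 0.7750·20.3625] = 15.6559; exercise value = 17.7500 > continuation, so V_d = 17.7500 (exercise)
Node 0 (S = 55): continuation = 1/1.04·[0.2250·1.6600 + 0.7750·17.7500] = 13.5863; exercise value = 15.0000 > continuation, so V_0 = 15.0000 (exercise)

£15.00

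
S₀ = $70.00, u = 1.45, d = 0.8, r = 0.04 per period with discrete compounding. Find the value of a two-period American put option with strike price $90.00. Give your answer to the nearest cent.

$22.52

Risk-neutral probability p = (1 + 0.04 − 0.8)/(1.45 − 0.8) = 0.2400/0.6500 = 0.3692
Terminal stock prices: S_uu = 147.2, S_ud = 81.2, S_dd = 44.8
Terminal payoffs (K − S): max(-57.18, 0) = 0, max(8.8, 0) = 8.8, max(45.2, 0) = 45.2
Node u (S = 101.5): continuation = 1/1.04·[0.3692·0.0000 + 0.6308·8.8000] = 5.3373; exercise value = 0.0000 ≤ continuation, so V_u = 5.3373
Node d (S = 56): continuation = 1/1.04·[0.3692·8.8000 + 0.6308·45.2000] = 30.5385; exercise value = 34.0000 > continuation, so V_d = 34.0000 (exercise)
Node 0 (S = 70): continuation = 1/1.04·[0.3692·5.3373 + 0.6308·34.0000] = 22.5162; exercise value = 20.0000 ≤ continuation, so V_0 = 22.5162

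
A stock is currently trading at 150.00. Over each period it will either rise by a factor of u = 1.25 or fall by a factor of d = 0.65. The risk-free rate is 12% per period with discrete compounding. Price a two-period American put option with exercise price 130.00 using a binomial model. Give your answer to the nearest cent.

7.39

Risk-neutral probability p = (1 + 0.12 − 0.65)/(1.25 − 0.65) = 0.4700/0.6000 = 0.7833
Terminal stock prices: S_uu = 234.4, S_ud = 121.9, S_dd = 63.38
Terminal payoffs (K − S): max(-104.4, 0) = 0, max(8.125, 0) = 8.125, max(66.62, 0) = 66.62
Node u (S = 187.5): continuation = 1/1.12·[0.7833·0.0000 + 0.2167·8.1250] = 1.5718; exercise value = 0.0000 ≤ continuation, so V_u = 1.5718
Node d (S = 97.5): continuation = 1/1.12·[0.7833·8.1250 + 0.2167·66.6250] = 18.5714; exercise value = 32.5000 > continuation, so V_d = 32.5000 (exercise)
Node 0 (S = 150): continuation = 1/1.12·[0.7833·1.5718 + 0.2167·32.5000] = 7.3865; exercise value = 0.0000 ≤ continuation, so V_0 = 7.3865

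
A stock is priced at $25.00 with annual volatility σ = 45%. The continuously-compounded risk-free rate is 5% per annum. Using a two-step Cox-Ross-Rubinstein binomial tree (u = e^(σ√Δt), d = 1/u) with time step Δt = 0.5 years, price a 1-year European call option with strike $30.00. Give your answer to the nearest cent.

CRR parameters: u = e^(σ√Δt) = e^(0.45·√0.5) = 1.3746, d = 1/u = 0.7275
Per-period rate: rΔt = 0.05·0.5 = 0.025, so R = e^0.025 = 1.0253
Risk-neutral probability p = (e^0.025 − 0.7275)/(1.3746 − 0.7275) = 0.2979/0.6472 = 0.4602
Terminal stock prices: S_uu = 47.24, S_ud = 25, S_dd = 13.23
Terminal payoffs (S − K): max(17.24, 0) = 17.24, max(-5, 0) = 0, max(-16.77, 0) = 0
Node u (S = 34.37): V_u = e^(−0.025)·[0.4602·17.2415 + 0.5398·0.0000] = 7.7391
Node d (S = 18.19): V_d = e^(−0.025)·[0.4602·0.0000 + 0.5398·0.0000] = 0.0000
Node 0 (S = 25): V_0 = e^(−0.025)·[0.4602·7.7391 + 0.5398·0.0000] = 3.4738

$3.47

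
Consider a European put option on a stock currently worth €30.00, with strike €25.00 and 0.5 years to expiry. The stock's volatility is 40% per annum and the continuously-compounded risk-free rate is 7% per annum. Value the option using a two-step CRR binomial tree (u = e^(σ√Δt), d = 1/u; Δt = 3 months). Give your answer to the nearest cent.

CRR parameters: u = e^(σ√Δt) = e^(0.4·√0.25) = 1.2214, d = 1/u = 0.8187
Per-period rate: rΔt = 0.07·0.25 = 0.0175, so R = e^0.0175 = 1.0177
Risk-neutral probability p = (e^0.0175 − 0.8187)/(1.2214 − 0.8187) = 0.1989/0.4027 = 0.4940
Terminal stock prices: S_uu = 44.75, S_ud = 30, S_dd = 20.11
Terminal payoffs (K − S): max(-19.75, 0) = 0, max(-5, 0) = 0, max(4.89, 0) = 4.89
Node u (S = 36.64): V_u = e^(−0.0175)·[0.4940·0.0000 + 0.5060·0.0000] = 0.0000
Node d (S = 24.56): V_d = e^(−0.0175)·[0.4940·0.0000 + 0.5060·4.8904] = 2.4316
Node 0 (S = 30): V_0 = e^(−0.0175)·[0.4940·0.0000 + 0.5060·2.4316] = 1.2090

€1.21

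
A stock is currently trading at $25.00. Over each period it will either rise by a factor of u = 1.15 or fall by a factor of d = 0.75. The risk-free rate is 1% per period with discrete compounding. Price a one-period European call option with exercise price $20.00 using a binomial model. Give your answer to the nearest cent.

$5.63

Risk-neutral probability p = (1 + 0.01 − 0.75)/(1.15 − 0.75) = 0.2600/0.4000 = 0.6500
Terminal stock prices: S_u = 28.75, S_d = 18.75
Terminal payoffs (S − K): max(8.75, 0) = 8.75, max(-1.25, 0) = 0
Node 0 (S = 25): V_0 = 1/1.01·[0.6500·8.7500 + 0.3500·0.0000] = 5.6312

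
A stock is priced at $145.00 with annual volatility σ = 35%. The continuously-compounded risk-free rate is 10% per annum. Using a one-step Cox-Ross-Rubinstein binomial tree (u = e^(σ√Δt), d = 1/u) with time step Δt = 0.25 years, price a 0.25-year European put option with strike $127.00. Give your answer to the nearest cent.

$2.43

CRR parameters: u = e^(σ√Δt) = e^(0.35·√0.25) = 1.1912, d = 1/u = 0.8395
Per-period rate: rΔt = 0.1·0.25 = 0.025, so R = e^0.025 = 1.0253
Risk-neutral probability p = (e^0.025 − 0.8395)/(1.1912 − 0.8395) = 0.1859/0.3518 = 0.5283
Terminal stock prices: S_u = 172.7, S_d = 121.7
Terminal payoffs (K − S): max(-45.73, 0) = 0, max(5.279, 0) = 5.279
Node 0 (S = 145): V_0 = e^(−0.025)·[0.5283·0.0000 + 0.4717·5.2787] = 2.4284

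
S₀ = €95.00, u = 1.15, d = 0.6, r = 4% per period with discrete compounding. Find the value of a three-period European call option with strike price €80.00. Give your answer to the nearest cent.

Risk-neutral probability p = (1 + 0.04 − 0.6)/(1.15 − 0.6) = 0.4400/0.5500 = 0.8000
Terminal stock prices: S_uuu = 144.5, S_uud = 75.38, S_udd = 39.33, S_ddd = 20.52
Terminal payoffs (S − K): max(64.48, 0) = 64.48, max(-4.618, 0) = 0, max(-40.67, 0) = 0, max(-59.48, 0) = 0
Node uu (S = 125.6): V_uu = 1/1.04·[0.8000·64.4831 + 0.2000·0.0000] = 49.6024
Node ud (S = 65.55): V_ud = 1/1.04·[0.8000·0.0000 + 0.2000·0.0000] = 0.0000
Node dd (S = 34.2): V_dd = 1/1.04·[0.8000·0.0000 + 0.2000·0.0000] = 0.0000
Node u (S = 109.2): V_u = 1/1.04·[0.8000·49.6024 + 0.2000·0.0000] = 38.1557
Node d (S = 57): V_d = 1/1.04·[0.8000·0.0000 + 0.2000·0.0000] = 0.0000
Node 0 (S = 95): V_0 = 1/1.04·[0.8000·38.1557 + 0.2000·0.0000] = 29.3505

€29.35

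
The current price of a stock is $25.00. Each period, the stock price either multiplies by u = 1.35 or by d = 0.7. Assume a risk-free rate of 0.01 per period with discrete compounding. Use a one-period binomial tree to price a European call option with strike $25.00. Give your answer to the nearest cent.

$4.13

Risk-neutral probability p = (1 + 0.01 − 0.7)/(1.35 − 0.7) = 0.3100/0.6500 = 0.4769
Terminal stock prices: S_u = 33.75, S_d = 17.5
Terminal payoffs (S − K): max(8.75, 0) = 8.75, max(-7.5, 0) = 0
Node 0 (S = 25): V_0 = 1/1.01·[0.4769·8.7500 + 0.5231·0.0000] = 4.1318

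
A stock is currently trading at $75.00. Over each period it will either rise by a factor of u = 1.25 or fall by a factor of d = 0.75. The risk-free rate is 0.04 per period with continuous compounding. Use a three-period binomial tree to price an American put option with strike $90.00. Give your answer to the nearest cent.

$18.25

Risk-neutral probability p = (e^0.04 − 0.75)/(1.25 − 0.75) = 0.2908/0.5000 = 0.5816
Terminal stock prices: S_uuu = 146.5, S_uud = 87.89, S_udd = 52.73, S_ddd = 31.64
Terminal payoffs (K − S): max(-56.48, 0) = 0, max(2.109, 0) = 2.109, max(37.27, 0) = 37.27, max(58.36, 0) = 58.36
Node uu (S = 117.2): continuation = e^(−0.04)·[0.5816·0.0000 + 0.4184·2.1094] = 0.8479; exercise value = 0.0000 ≤ continuation, so V_uu = 0.8479
Node ud (S = 70.31): continuation = e^(−0.04)·[0.5816·2.1094 + 0.4184·37.2656] = 16.1585; exercise value = 19.6875 > continuation, so V_ud = 19.6875 (exercise)
Node dd (S = 42.19): continuation = e^(−0.04)·[0.5816·37.2656 + 0.4184·58.3594] = 44.2835; exercise value = 47.8125 > continuation, so V_dd = 47.8125 (exercise)
Node u (S = 93.75): continuation = e^(−0.04)·[0.5816·0.8479 + 0.4184·19.6875] = 8.3877; exercise value = 0.0000 ≤ continuation, so V_u = 8.3877
Node d (S = 56.25): continuation = e^(−0.04)·[0.5816·19.6875 + 0.4184·47.8125] = 30.2210; exercise value = 33.7500 > continuation, so V_d = 33.7500 (exercise)
Node 0 (S = 75): continuation = e^(−0.04)·[0.5816·8.3877 + 0.4184·33.7500] = 18.2538; exercise value = 15.0000 ≤ continuation, so V_0 = 18.2538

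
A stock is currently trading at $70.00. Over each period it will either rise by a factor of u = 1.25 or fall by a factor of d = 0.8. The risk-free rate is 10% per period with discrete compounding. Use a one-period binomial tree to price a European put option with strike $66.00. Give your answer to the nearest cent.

$3.03

Risk-neutral probability p = (1 + 0.1 − 0.8)/(1.25 − 0.8) = 0.3000/0.4500 = 0.6667
Terminal stock prices: S_u = 87.5, S_d = 56
Terminal payoffs (K − S): max(-21.5, 0) = 0, max(10, 0) = 10
Node 0 (S = 70): V_0 = 1/1.1·[0.6667·0.0000 + 0.3333·10.0000] = 3.0303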